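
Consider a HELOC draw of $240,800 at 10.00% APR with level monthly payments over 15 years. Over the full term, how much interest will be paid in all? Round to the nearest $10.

At 10.00% the monthly rate is 0.0083333, so the payment is 240,800 × 0.0083333 / (1 − 1.0083333^−180) = $2,587.65.
Total paid = 180 × $2,587.65 = $465,777.00; interest = $465,777.00 − $240,800 = $224,977.00.

$224,980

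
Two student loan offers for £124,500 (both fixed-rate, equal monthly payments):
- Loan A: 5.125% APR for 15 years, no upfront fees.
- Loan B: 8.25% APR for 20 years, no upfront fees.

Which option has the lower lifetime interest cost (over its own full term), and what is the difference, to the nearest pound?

Loan A by £75,918

Loan A: at 5.125% the monthly rate is 0.0042708, so the payment is 124,500 × 0.0042708 / (1 − 1.0042708^−180) = £992.66.
Total interest on Loan A = 180 × £992.66 − £124,500 = £54,178.80.
Loan B: at 8.25% the monthly rate is 0.0068750, so the payment is 124,500 × 0.0068750 / (1 − 1.0068750^−240) = £1,060.82.
Total interest on Loan B = 240 × £1,060.82 − £124,500 = £130,096.80.
Loan A is lower by £75,918.00.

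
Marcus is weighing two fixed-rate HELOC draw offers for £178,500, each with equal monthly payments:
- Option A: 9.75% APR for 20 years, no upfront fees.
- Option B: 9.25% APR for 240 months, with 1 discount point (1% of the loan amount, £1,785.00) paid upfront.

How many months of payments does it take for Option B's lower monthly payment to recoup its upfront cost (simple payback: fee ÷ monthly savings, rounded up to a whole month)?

Option A: monthly rate = 9.75%/12 = 0.0081250; payment = 178,500 × 0.0081250 / (1 − (1+0.0081250)^−240) = £1,693.10.
Option B: monthly rate = 9.25%/12 = 0.0077083; payment = 178,500 × 0.0077083 / (1 − (1+0.0077083)^−240) = £1,634.82.
Monthly savings = £1,693.10 − £1,634.82 = £58.28.
Break-even = £1,785.00 / £58.28 = 30.63 → 31 months.

31 months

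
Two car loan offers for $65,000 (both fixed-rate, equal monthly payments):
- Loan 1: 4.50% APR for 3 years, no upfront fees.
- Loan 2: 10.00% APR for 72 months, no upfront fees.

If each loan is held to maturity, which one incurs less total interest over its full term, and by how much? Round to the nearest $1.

Loan 1: monthly rate = 4.5%/12 = 0.0037500; payment = 65,000 × 0.0037500 / (1 − (1+0.0037500)^−36) = $1,933.55.
Total interest on Loan 1 = 36 × $1,933.55 − $65,000 = $4,607.80.
Loan 2: monthly rate = 10%/12 = 0.0083333; payment = 65,000 × 0.0083333 / (1 − (1+0.0083333)^−72) = $1,204.18.
Total interest on Loan 2 = 72 × $1,204.18 − $65,000 = $21,700.96.
Loan 1 is lower by $17,093.16.

Loan 1 by $17,093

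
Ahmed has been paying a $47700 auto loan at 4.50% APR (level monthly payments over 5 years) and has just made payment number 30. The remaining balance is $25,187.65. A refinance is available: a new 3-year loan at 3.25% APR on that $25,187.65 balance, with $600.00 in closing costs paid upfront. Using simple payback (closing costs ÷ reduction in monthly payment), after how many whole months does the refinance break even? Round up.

4 months

Current payment = 47,700 × 4.5%/12 / (1 − (1+0.0037500)^−60) = $889.27.
Refinanced payment = 25,187.65 × 0.0027083 / (1 − (1+0.0027083)^−36) = $735.27.
Monthly savings = $889.27 − $735.27 = $154.00.
Break-even = $600.00 / $154.00 = 3.90 → 4 months.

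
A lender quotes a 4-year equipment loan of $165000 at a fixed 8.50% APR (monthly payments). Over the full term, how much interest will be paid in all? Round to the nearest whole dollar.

$30,215

At 8.50% the monthly rate is 0.0070833, so the payment is 165,000 × 0.0070833 / (1 − 1.0070833^−48) = $4,066.97.
Total paid = 48 × $4,066.97 = $195,214.56; interest = $195,214.56 − $165,000 = $30,214.56.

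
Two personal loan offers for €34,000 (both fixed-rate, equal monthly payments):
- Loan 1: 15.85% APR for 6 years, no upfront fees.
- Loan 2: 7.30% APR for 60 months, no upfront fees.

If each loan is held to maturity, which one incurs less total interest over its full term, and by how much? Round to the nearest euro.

Loan 1: at 15.85% the monthly rate is 0.0132083, so the payment is 34,000 × 0.0132083 / (1 − 1.0132083^−72) = €734.72.
Total interest on Loan 1 = 72 × €734.72 − €34,000 = €18,899.84.
Loan 2: monthly rate = 7.3%/12 = 0.0060833; payment = 34,000 × 0.0060833 / (1 − (1+0.0060833)^−60) = €678.06.
Total interest on Loan 2 = 60 × €678.06 − €34,000 = €6,683.60.
Loan 2 is lower by €12,216.24.

Loan 2 by €12,216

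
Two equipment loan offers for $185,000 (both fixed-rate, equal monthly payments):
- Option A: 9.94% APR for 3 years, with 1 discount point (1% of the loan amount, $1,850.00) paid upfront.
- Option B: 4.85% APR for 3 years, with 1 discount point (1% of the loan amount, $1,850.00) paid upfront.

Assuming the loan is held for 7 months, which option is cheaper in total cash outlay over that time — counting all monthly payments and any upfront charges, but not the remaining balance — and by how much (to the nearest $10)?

Option B by $3,020

Option A: at 9.94% the monthly rate is 0.0082833, so the payment is 185,000 × 0.0082833 / (1 − 1.0082833^−36) = $5,964.22.
Option B: monthly rate = 4.85%/12 = 0.0040417; payment = 185,000 × 0.0040417 / (1 − (1+0.0040417)^−36) = $5,532.17.
Over 7 months: Option A costs 7 × $5,964.22 + $1,850.00 = $43,599.54; Option B costs 7 × $5,532.17 + $1,850.00 = $40,575.19.
Option B is cheaper by $43,599.54 − $40,575.19 = $3,024.35.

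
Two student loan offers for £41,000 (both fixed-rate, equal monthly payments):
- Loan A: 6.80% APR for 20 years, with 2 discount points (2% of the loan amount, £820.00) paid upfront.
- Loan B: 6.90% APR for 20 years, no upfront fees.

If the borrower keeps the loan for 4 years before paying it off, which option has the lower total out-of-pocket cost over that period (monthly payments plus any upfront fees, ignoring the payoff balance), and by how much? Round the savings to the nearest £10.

Loan B by £700

Loan A: at 6.80% the monthly rate is 0.0056667, so the payment is 41,000 × 0.0056667 / (1 − 1.0056667^−240) = £312.97.
Loan B: monthly rate = 6.9%/12 = 0.0057500; payment = 41,000 × 0.0057500 / (1 − (1+0.0057500)^−240) = £315.42.
Over 48 months: Loan A costs 48 × £312.97 + £820.00 = £15,842.56; Loan B costs 48 × £315.42 = £15,140.16.
Loan B is cheaper by £15,842.56 − £15,140.16 = £702.40.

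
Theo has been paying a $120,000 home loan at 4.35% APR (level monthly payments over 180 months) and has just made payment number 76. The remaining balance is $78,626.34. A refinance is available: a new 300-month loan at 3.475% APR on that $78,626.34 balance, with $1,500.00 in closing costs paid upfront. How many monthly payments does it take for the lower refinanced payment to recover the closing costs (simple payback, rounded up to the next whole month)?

Current payment = 120,000 × 4.35%/12 / (1 − (1+0.0036250)^−180) = $908.82.
Refinanced payment = 78,626.34 × 0.0028958 / (1 − (1+0.0028958)^−300) = $392.57.
Monthly savings = $908.82 − $392.57 = $516.25.
Break-even = $1,500.00 / $516.25 = 2.91 → 3 months.

3 months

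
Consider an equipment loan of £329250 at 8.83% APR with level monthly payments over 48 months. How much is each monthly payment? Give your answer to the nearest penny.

£8,166.85

Monthly rate = 8.83%/12 = 0.0073583; payment = 329,250 × 0.0073583 / (1 − (1+0.0073583)^−48) = £8,166.85.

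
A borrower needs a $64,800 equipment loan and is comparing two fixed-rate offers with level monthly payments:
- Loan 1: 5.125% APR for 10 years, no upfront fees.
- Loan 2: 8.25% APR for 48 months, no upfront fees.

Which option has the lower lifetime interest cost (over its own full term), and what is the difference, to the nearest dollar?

Loan 1: monthly rate = 5.125%/12 = 0.0042708; payment = 64,800 × 0.0042708 / (1 − (1+0.0042708)^−120) = $691.27.
Total interest on Loan 1 = 120 × $691.27 − $64,800 = $18,152.40.
Loan 2: monthly rate = 8.25%/12 = 0.0068750; payment = 64,800 × 0.0068750 / (1 − (1+0.0068750)^−48) = $1,589.57.
Total interest on Loan 2 = 48 × $1,589.57 − $64,800 = $11,499.36.
Loan 2 is lower by $6,653.04.

Loan 2 by $6,653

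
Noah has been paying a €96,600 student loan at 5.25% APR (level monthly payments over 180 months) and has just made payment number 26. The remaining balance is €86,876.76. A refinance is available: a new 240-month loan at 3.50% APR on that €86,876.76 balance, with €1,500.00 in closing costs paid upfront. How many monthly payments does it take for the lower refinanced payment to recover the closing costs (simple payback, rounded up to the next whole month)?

6 months

Current payment = 96,600 × 5.25%/12 / (1 − (1+0.0043750)^−180) = €776.55.
Refinanced payment = 86,876.76 × 0.0029167 / (1 − (1+0.0029167)^−240) = €503.85.
Monthly savings = €776.55 − €503.85 = €272.70.
Break-even = €1,500.00 / €272.70 = 5.50 → 6 months.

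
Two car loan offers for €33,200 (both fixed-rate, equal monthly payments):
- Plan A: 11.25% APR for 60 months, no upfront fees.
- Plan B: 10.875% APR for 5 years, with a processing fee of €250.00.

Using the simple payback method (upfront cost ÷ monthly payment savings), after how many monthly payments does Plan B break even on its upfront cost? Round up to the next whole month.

41 months

Plan A: at 11.25% the monthly rate is 0.0093750, so the payment is 33,200 × 0.0093750 / (1 − 1.0093750^−60) = €725.99.
Plan B: at 10.875% the monthly rate is 0.0090625, so the payment is 33,200 × 0.0090625 / (1 − 1.0090625^−60) = €719.78.
Monthly savings = €725.99 − €719.78 = €6.21.
Break-even = €250.00 / €6.21 = 40.26 → 41 months.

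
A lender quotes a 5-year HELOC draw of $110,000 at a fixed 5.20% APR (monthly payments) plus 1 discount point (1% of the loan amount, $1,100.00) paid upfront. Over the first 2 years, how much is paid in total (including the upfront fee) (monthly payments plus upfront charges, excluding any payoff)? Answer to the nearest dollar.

At 5.20% the monthly rate is 0.0043333, so the payment is 110,000 × 0.0043333 / (1 − 1.0043333^−60) = $2,085.93.
Total outlay = 24 × $2,085.93 + $1,100.00 = $51,162.32.

$51,162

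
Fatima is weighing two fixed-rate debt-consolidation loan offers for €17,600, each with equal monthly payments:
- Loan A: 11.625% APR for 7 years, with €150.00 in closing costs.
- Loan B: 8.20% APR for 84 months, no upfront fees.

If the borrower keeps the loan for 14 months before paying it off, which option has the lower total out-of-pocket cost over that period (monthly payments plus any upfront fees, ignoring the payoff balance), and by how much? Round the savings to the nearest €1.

Loan A: monthly rate = 11.625%/12 = 0.0096875; payment = 17,600 × 0.0096875 / (1 − (1+0.0096875)^−84) = €307.17.
Loan B: monthly rate = 8.2%/12 = 0.0068333; payment = 17,600 × 0.0068333 / (1 − (1+0.0068333)^−84) = €276.07.
Over 14 months: Loan A costs 14 × €307.17 + €150.00 = €4,450.38; Loan B costs 14 × €276.07 = €3,864.98.
Loan B is cheaper by €4,450.38 − €3,864.98 = €585.40.

Loan B by €585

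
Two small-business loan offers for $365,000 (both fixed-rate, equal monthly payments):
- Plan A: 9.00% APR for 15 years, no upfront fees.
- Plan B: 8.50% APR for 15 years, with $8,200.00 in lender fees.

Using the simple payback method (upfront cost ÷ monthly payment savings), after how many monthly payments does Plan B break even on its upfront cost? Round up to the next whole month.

Plan A: at 9.00% the monthly rate is 0.0075000, so the payment is 365,000 × 0.0075000 / (1 − 1.0075000^−180) = $3,702.07.
Plan B: at 8.50% the monthly rate is 0.0070833, so the payment is 365,000 × 0.0070833 / (1 − 1.0070833^−180) = $3,594.30.
Monthly savings = $3,702.07 − $3,594.30 = $107.77.
Break-even = $8,200.00 / $107.77 = 76.09 → 77 months.

77 months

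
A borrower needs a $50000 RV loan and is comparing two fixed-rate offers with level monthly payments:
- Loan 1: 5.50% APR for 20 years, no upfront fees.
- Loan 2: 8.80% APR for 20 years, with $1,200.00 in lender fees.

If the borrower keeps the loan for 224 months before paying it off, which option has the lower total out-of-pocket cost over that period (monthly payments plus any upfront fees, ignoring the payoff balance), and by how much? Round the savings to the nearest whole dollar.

Loan 1 by $23,490

Loan 1: at 5.50% the monthly rate is 0.0045833, so the payment is 50,000 × 0.0045833 / (1 − 1.0045833^−240) = $343.94.
Loan 2: at 8.80% the monthly rate is 0.0073333, so the payment is 50,000 × 0.0073333 / (1 − 1.0073333^−240) = $443.45.
Over 224 months: Loan 1 costs 224 × $343.94 = $77,042.56; Loan 2 costs 224 × $443.45 + $1,200.00 = $100,532.80.
Loan 1 is cheaper by $100,532.80 − $77,042.56 = $23,490.24.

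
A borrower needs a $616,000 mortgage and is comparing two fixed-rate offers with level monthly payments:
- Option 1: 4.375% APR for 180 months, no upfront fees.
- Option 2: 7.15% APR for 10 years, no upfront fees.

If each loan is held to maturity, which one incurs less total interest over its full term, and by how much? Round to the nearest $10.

Option 1: at 4.375% the monthly rate is 0.0036458, so the payment is 616,000 × 0.0036458 / (1 − 1.0036458^−180) = $4,673.10.
Total interest on Option 1 = 180 × $4,673.10 − $616,000 = $225,158.00.
Option 2: at 7.15% the monthly rate is 0.0059583, so the payment is 616,000 × 0.0059583 / (1 − 1.0059583^−120) = $7,199.99.
Total interest on Option 2 = 120 × $7,199.99 − $616,000 = $247,998.80.
Option 1 is lower by $22,840.80.

Option 1 by $22,840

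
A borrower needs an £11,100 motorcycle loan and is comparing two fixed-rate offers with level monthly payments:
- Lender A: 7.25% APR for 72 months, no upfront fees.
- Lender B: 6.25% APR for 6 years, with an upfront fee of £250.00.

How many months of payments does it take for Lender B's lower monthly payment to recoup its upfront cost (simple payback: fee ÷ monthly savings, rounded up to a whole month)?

48 months

Lender A: at 7.25% the monthly rate is 0.0060417, so the payment is 11,100 × 0.0060417 / (1 − 1.0060417^−72) = £190.58.
Lender B: at 6.25% the monthly rate is 0.0052083, so the payment is 11,100 × 0.0052083 / (1 − 1.0052083^−72) = £185.27.
Monthly savings = £190.58 − £185.27 = £5.31.
Break-even = £250.00 / £5.31 = 47.08 → 48 months.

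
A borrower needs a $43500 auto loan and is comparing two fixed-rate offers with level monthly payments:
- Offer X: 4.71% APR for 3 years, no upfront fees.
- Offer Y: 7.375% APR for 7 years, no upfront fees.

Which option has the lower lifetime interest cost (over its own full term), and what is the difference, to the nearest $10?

Offer X: at 4.71% the monthly rate is 0.0039250, so the payment is 43,500 × 0.0039250 / (1 − 1.0039250^−36) = $1,298.08.
Total interest on Offer X = 36 × $1,298.08 − $43,500 = $3,230.88.
Offer Y: at 7.375% the monthly rate is 0.0061458, so the payment is 43,500 × 0.0061458 / (1 − 1.0061458^−84) = $664.53.
Total interest on Offer Y = 84 × $664.53 − $43,500 = $12,320.52.
Offer X is lower by $9,089.64.

Offer X by $9,090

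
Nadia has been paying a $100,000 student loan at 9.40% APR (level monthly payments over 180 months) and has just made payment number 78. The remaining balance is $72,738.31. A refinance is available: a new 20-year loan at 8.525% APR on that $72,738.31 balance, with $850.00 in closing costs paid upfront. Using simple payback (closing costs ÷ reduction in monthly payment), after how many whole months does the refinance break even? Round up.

3 months

Current payment = 100,000 × 9.4%/12 / (1 − (1+0.0078333)^−180) = $1,038.20.
Refinanced payment = 72,738.31 × 0.0071042 / (1 − (1+0.0071042)^−240) = $632.39.
Monthly savings = $1,038.20 − $632.39 = $405.81.
Break-even = $850.00 / $405.81 = 2.09 → 3 months.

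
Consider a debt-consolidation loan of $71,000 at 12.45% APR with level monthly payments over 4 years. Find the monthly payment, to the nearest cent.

$1,885.43

At 12.45% the monthly rate is 0.0103750, so the payment is 71,000 × 0.0103750 / (1 − 1.0103750^−48) = $1,885.43.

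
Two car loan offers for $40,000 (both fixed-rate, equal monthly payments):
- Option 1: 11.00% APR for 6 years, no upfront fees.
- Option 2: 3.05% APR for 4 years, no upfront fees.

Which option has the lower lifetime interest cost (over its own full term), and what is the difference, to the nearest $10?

Option 2 by $12,280

Option 1: at 11.00% the monthly rate is 0.0091667, so the payment is 40,000 × 0.0091667 / (1 − 1.0091667^−72) = $761.36.
Total interest on Option 1 = 72 × $761.36 − $40,000 = $14,817.92.
Option 2: at 3.05% the monthly rate is 0.0025417, so the payment is 40,000 × 0.0025417 / (1 − 1.0025417^−48) = $886.26.
Total interest on Option 2 = 48 × $886.26 − $40,000 = $2,540.48.
Option 2 is lower by $12,277.44.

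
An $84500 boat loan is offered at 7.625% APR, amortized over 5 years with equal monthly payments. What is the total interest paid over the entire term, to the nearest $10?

$17,390

Monthly rate = 7.625%/12 = 0.0063542; payment = 84,500 × 0.0063542 / (1 − (1+0.0063542)^−60) = $1,698.23.
Total paid = 60 × $1,698.23 = $101,893.80; interest = $101,893.80 − $84,500 = $17,393.80.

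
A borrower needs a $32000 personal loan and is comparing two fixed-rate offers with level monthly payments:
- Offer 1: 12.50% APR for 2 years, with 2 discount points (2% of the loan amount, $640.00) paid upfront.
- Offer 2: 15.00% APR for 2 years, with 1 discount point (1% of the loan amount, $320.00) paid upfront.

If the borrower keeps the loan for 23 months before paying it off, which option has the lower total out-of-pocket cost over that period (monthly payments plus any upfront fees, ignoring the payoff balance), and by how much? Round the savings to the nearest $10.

Offer 1 by $550

Offer 1: monthly rate = 12.5%/12 = 0.0104167; payment = 32,000 × 0.0104167 / (1 − (1+0.0104167)^−24) = $1,513.83.
Offer 2: monthly rate = 15%/12 = 0.0125000; payment = 32,000 × 0.0125000 / (1 − (1+0.0125000)^−24) = $1,551.57.
Over 23 months: Offer 1 costs 23 × $1,513.83 + $640.00 = $35,458.09; Offer 2 costs 23 × $1,551.57 + $320.00 = $36,006.11.
Offer 1 is cheaper by $36,006.11 − $35,458.09 = $548.02.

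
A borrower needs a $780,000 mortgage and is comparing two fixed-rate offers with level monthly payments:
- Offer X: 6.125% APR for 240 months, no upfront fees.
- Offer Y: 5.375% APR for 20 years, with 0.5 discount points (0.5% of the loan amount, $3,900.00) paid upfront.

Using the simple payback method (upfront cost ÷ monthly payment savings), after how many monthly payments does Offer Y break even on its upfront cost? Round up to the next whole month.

12 months

Offer X: at 6.125% the monthly rate is 0.0051042, so the payment is 780,000 × 0.0051042 / (1 − 1.0051042^−240) = $5,644.56.
Offer Y: at 5.375% the monthly rate is 0.0044792, so the payment is 780,000 × 0.0044792 / (1 − 1.0044792^−240) = $5,310.60.
Monthly savings = $5,644.56 − $5,310.60 = $333.96.
Break-even = $3,900.00 / $333.96 = 11.68 → 12 months.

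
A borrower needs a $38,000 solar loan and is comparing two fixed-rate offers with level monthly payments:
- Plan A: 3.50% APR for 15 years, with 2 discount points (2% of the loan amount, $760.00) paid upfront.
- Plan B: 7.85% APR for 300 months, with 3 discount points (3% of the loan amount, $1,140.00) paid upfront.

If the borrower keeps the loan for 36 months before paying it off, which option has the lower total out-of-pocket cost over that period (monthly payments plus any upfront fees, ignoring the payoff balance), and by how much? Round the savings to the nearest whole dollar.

Plan A: at 3.50% the monthly rate is 0.0029167, so the payment is 38,000 × 0.0029167 / (1 − 1.0029167^−180) = $271.66.
Plan B: at 7.85% the monthly rate is 0.0065417, so the payment is 38,000 × 0.0065417 / (1 − 1.0065417^−300) = $289.52.
Over 36 months: Plan A costs 36 × $271.66 + $760.00 = $10,539.76; Plan B costs 36 × $289.52 + $1,140.00 = $11,562.72.
Plan A is cheaper by $11,562.72 − $10,539.76 = $1,022.96.

Plan A by $1,023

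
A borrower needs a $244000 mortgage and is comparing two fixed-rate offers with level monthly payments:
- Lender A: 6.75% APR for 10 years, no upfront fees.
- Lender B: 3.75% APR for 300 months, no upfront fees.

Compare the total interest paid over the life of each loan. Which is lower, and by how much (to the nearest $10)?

Lender A: at 6.75% the monthly rate is 0.0056250, so the payment is 244,000 × 0.0056250 / (1 − 1.0056250^−120) = $2,801.71.
Total interest on Lender A = 120 × $2,801.71 − $244,000 = $92,205.20.
Lender B: at 3.75% the monthly rate is 0.0031250, so the payment is 244,000 × 0.0031250 / (1 − 1.0031250^−300) = $1,254.48.
Total interest on Lender B = 300 × $1,254.48 − $244,000 = $132,344.00.
Lender A is lower by $40,138.80.

Lender A by $40,140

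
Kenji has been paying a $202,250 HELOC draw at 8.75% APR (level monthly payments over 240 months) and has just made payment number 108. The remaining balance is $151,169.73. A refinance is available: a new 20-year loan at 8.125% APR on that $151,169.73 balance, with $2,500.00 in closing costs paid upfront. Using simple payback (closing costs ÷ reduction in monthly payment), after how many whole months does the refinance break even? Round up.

Current payment = 202,250 × 8.75%/12 / (1 − (1+0.0072917)^−240) = $1,787.30.
Refinanced payment = 151,169.73 × 0.0067708 / (1 − (1+0.0067708)^−240) = $1,276.23.
Monthly savings = $1,787.30 − $1,276.23 = $511.07.
Break-even = $2,500.00 / $511.07 = 4.89 → 5 months.

5 months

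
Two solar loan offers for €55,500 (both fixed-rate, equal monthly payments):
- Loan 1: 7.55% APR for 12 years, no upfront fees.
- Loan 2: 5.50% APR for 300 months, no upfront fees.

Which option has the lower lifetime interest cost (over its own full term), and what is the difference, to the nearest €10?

Loan 1: monthly rate = 7.55%/12 = 0.0062917; payment = 55,500 × 0.0062917 / (1 − (1+0.0062917)^−144) = €587.15.
Total interest on Loan 1 = 144 × €587.15 − €55,500 = €29,049.60.
Loan 2: at 5.50% the monthly rate is 0.0045833, so the payment is 55,500 × 0.0045833 / (1 − 1.0045833^−300) = €340.82.
Total interest on Loan 2 = 300 × €340.82 − €55,500 = €46,746.00.
Loan 1 is lower by €17,696.40.

Loan 1 by €17,700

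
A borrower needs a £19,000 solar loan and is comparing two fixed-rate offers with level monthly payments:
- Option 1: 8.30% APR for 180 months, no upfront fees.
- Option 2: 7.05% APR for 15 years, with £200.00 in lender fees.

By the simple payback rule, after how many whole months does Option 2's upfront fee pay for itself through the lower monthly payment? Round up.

Option 1: at 8.30% the monthly rate is 0.0069167, so the payment is 19,000 × 0.0069167 / (1 − 1.0069167^−180) = £184.88.
Option 2: monthly rate = 7.05%/12 = 0.0058750; payment = 19,000 × 0.0058750 / (1 − (1+0.0058750)^−180) = £171.31.
Monthly savings = £184.88 − £171.31 = £13.57.
Break-even = £200.00 / £13.57 = 14.74 → 15 months.

15 months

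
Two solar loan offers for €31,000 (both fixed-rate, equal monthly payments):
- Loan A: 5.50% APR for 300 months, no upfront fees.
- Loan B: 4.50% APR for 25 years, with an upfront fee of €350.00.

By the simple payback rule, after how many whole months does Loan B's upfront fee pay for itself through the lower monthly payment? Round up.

Loan A: monthly rate = 5.5%/12 = 0.0045833; payment = 31,000 × 0.0045833 / (1 − (1+0.0045833)^−300) = €190.37.
Loan B: at 4.50% the monthly rate is 0.0037500, so the payment is 31,000 × 0.0037500 / (1 − 1.0037500^−300) = €172.31.
Monthly savings = €190.37 − €172.31 = €18.06.
Break-even = €350.00 / €18.06 = 19.38 → 20 months.

20 months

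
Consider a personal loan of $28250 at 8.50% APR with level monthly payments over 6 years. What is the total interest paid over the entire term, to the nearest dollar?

At 8.50% the monthly rate is 0.0070833, so the payment is 28,250 × 0.0070833 / (1 − 1.0070833^−72) = $502.24.
Total paid = 72 × $502.24 = $36,161.28; interest = $36,161.28 − $28,250 = $7,911.28.

$7,911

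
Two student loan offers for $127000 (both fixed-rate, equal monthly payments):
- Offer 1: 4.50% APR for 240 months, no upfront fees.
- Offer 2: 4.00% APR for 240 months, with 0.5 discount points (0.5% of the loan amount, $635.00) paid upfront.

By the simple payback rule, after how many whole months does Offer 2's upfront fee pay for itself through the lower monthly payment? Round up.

Offer 1: at 4.50% the monthly rate is 0.0037500, so the payment is 127,000 × 0.0037500 / (1 − 1.0037500^−240) = $803.46.
Offer 2: monthly rate = 4%/12 = 0.0033333; payment = 127,000 × 0.0033333 / (1 − (1+0.0033333)^−240) = $769.60.
Monthly savings = $803.46 − $769.60 = $33.86.
Break-even = $635.00 / $33.86 = 18.75 → 19 months.

19 months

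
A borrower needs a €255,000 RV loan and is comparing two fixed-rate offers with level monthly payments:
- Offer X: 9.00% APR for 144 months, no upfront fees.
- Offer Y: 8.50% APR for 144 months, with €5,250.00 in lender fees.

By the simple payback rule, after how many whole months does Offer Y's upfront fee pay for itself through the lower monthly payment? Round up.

74 months

Offer X: monthly rate = 9%/12 = 0.0075000; payment = 255,000 × 0.0075000 / (1 − (1+0.0075000)^−144) = €2,901.98.
Offer Y: monthly rate = 8.5%/12 = 0.0070833; payment = 255,000 × 0.0070833 / (1 − (1+0.0070833)^−144) = €2,830.64.
Monthly savings = €2,901.98 − €2,830.64 = €71.34.
Break-even = €5,250.00 / €71.34 = 73.59 → 74 months.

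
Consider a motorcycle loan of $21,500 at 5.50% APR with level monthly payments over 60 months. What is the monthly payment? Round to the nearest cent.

$410.67

Monthly rate = 5.5%/12 = 0.0045833; payment = 21,500 × 0.0045833 / (1 − (1+0.0045833)^−60) = $410.67.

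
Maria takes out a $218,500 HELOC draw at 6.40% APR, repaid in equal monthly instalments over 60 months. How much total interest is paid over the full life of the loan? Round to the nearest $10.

At 6.40% the monthly rate is 0.0053333, so the payment is 218,500 × 0.0053333 / (1 − 1.0053333^−60) = $4,264.98.
Total paid = 60 × $4,264.98 = $255,898.80; interest = $255,898.80 − $218,500 = $37,398.80.

$37,400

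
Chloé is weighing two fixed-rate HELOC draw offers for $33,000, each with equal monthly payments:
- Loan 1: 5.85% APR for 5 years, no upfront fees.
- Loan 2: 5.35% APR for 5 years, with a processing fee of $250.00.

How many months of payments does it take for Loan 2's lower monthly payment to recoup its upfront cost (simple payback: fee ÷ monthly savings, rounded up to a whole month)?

Loan 1: monthly rate = 5.85%/12 = 0.0048750; payment = 33,000 × 0.0048750 / (1 − (1+0.0048750)^−60) = $635.68.
Loan 2: at 5.35% the monthly rate is 0.0044583, so the payment is 33,000 × 0.0044583 / (1 − 1.0044583^−60) = $628.06.
Monthly savings = $635.68 − $628.06 = $7.62.
Break-even = $250.00 / $7.62 = 32.81 → 33 months.

33 months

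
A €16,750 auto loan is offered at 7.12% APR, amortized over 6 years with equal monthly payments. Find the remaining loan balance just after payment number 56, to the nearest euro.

€4,361

With monthly rate i = 7.12%/12 = 0.0059333, the balance after k of n payments is P · [(1+i)^n − (1+i)^k] / [(1+i)^n − 1].
(1+0.0059333)^72 = 1.53102528 and (1+0.0059333)^56 = 1.39275643, so the balance is 16,750 × (1.53102528 − 1.39275643) / (1.53102528 − 1) = €4,361.38.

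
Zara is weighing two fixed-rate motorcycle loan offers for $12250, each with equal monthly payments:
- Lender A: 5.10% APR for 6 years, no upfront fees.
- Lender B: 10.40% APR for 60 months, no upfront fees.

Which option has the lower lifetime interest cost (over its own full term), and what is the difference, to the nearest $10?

Lender A by $1,520

Lender A: at 5.10% the monthly rate is 0.0042500, so the payment is 12,250 × 0.0042500 / (1 − 1.0042500^−72) = $197.85.
Total interest on Lender A = 72 × $197.85 − $12,250 = $1,995.20.
Lender B: at 10.40% the monthly rate is 0.0086667, so the payment is 12,250 × 0.0086667 / (1 − 1.0086667^−60) = $262.69.
Total interest on Lender B = 60 × $262.69 − $12,250 = $3,511.40.
Lender A is lower by $1,516.20.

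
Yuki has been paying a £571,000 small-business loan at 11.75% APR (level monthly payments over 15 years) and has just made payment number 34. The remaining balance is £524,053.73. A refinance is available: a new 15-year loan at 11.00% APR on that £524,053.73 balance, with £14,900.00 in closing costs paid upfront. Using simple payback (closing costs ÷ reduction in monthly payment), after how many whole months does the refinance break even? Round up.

Current payment = 571,000 × 11.75%/12 / (1 − (1+0.0097917)^−180) = £6,761.39.
Refinanced payment = 524,053.73 × 0.0091667 / (1 − (1+0.0091667)^−180) = £5,956.38.
Monthly savings = £6,761.39 − £5,956.38 = £805.01.
Break-even = £14,900.00 / £805.01 = 18.51 → 19 months.

19 months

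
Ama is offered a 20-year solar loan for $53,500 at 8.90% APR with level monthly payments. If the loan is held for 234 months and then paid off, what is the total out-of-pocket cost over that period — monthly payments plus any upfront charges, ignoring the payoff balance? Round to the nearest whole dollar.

$111,833

At 8.90% the monthly rate is 0.0074167, so the payment is 53,500 × 0.0074167 / (1 − 1.0074167^−240) = $477.92.
Total outlay = 234 × $477.92 = $111,833.28.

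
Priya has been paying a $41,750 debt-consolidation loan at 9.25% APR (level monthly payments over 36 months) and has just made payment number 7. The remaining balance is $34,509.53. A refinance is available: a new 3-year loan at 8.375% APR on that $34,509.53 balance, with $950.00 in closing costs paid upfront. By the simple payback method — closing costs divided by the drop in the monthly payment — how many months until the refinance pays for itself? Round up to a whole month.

4 months

Current payment = 41,750 × 9.25%/12 / (1 − (1+0.0077083)^−36) = $1,332.50.
Refinanced payment = 34,509.53 × 0.0069792 / (1 − (1+0.0069792)^−36) = $1,087.38.
Monthly savings = $1,332.50 − $1,087.38 = $245.12.
Break-even = $950.00 / $245.12 = 3.88 → 4 months.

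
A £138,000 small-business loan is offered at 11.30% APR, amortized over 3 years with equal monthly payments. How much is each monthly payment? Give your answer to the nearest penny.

At 11.30% the monthly rate is 0.0094167, so the payment is 138,000 × 0.0094167 / (1 − 1.0094167^−36) = £4,537.57.

£4,537.57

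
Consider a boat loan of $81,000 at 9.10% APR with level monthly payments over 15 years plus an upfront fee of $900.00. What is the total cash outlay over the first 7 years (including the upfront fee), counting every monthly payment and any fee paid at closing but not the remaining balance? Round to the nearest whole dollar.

At 9.10% the monthly rate is 0.0075833, so the payment is 81,000 × 0.0075833 / (1 − 1.0075833^−180) = $826.38.
Total outlay = 84 × $826.38 + $900.00 = $70,315.92.

$70,316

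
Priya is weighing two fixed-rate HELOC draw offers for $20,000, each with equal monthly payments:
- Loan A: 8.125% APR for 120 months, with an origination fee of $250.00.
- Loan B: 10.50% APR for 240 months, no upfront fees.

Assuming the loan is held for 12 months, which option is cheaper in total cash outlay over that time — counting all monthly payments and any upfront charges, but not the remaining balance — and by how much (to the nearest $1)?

Loan A: monthly rate = 8.125%/12 = 0.0067708; payment = 20,000 × 0.0067708 / (1 − (1+0.0067708)^−120) = $243.98.
Loan B: monthly rate = 10.5%/12 = 0.0087500; payment = 20,000 × 0.0087500 / (1 − (1+0.0087500)^−240) = $199.68.
Over 12 months: Loan A costs 12 × $243.98 + $250.00 = $3,177.76; Loan B costs 12 × $199.68 = $2,396.16.
Loan B is cheaper by $3,177.76 − $2,396.16 = $781.60.

Loan B by $782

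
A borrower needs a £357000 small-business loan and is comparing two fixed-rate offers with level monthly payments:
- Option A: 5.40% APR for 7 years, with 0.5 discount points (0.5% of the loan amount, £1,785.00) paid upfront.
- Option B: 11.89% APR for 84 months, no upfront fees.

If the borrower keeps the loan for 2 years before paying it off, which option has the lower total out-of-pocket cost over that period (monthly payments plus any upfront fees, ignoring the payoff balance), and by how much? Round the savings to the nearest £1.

Option A by £26,244

Option A: monthly rate = 5.4%/12 = 0.0045000; payment = 357,000 × 0.0045000 / (1 − (1+0.0045000)^−84) = £5,113.18.
Option B: monthly rate = 11.89%/12 = 0.0099083; payment = 357,000 × 0.0099083 / (1 − (1+0.0099083)^−84) = £6,281.04.
Over 24 months: Option A costs 24 × £5,113.18 + £1,785.00 = £124,501.32; Option B costs 24 × £6,281.04 = £150,744.96.
Option A is cheaper by £150,744.96 − £124,501.32 = £26,243.64.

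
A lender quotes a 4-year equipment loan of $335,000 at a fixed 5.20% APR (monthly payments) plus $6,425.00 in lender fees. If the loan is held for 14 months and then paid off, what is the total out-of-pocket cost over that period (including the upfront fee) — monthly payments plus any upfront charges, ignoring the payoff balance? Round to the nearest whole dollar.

Monthly rate = 5.2%/12 = 0.0043333; payment = 335,000 × 0.0043333 / (1 − (1+0.0043333)^−48) = $7,745.20.
Total outlay = 14 × $7,745.20 + $6,425.00 = $114,857.80.

$114,858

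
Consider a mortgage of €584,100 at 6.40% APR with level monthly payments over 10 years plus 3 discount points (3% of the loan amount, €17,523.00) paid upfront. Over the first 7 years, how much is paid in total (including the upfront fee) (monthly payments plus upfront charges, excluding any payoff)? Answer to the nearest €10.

At 6.40% the monthly rate is 0.0053333, so the payment is 584,100 × 0.0053333 / (1 − 1.0053333^−120) = €6,602.66.
Total outlay = 84 × €6,602.66 + €17,523.00 = €572,146.44.

€572,150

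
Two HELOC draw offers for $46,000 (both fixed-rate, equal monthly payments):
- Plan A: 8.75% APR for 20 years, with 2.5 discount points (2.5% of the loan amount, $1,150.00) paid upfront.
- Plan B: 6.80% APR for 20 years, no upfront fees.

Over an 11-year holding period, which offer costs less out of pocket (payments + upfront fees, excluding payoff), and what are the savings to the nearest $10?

Plan A: at 8.75% the monthly rate is 0.0072917, so the payment is 46,000 × 0.0072917 / (1 − 1.0072917^−240) = $406.51.
Plan B: monthly rate = 6.8%/12 = 0.0056667; payment = 46,000 × 0.0056667 / (1 − (1+0.0056667)^−240) = $351.14.
Over 132 months: Plan A costs 132 × $406.51 + $1,150.00 = $54,809.32; Plan B costs 132 × $351.14 = $46,350.48.
Plan B is cheaper by $54,809.32 − $46,350.48 = $8,458.84.

Plan B by $8,460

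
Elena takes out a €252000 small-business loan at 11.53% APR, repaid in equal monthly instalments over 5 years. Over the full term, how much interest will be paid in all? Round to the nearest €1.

€80,756

At 11.53% the monthly rate is 0.0096083, so the payment is 252,000 × 0.0096083 / (1 − 1.0096083^−60) = €5,545.93.
Total paid = 60 × €5,545.93 = €332,755.80; interest = €332,755.80 − €252,000 = €80,755.80.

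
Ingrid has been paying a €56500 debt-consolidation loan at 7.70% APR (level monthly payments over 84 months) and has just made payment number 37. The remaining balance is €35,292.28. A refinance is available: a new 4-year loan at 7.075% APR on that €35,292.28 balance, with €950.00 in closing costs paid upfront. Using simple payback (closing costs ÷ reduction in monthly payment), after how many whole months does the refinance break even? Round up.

Current payment = 56,500 × 7.7%/12 / (1 − (1+0.0064167)^−84) = €872.20.
Refinanced payment = 35,292.28 × 0.0058958 / (1 − (1+0.0058958)^−48) = €846.35.
Monthly savings = €872.20 − €846.35 = €25.85.
Break-even = €950.00 / €25.85 = 36.75 → 37 months.

37 months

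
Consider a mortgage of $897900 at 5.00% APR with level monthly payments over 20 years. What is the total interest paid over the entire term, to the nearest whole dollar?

$524,278

At 5.00% the monthly rate is 0.0041667, so the payment is 897,900 × 0.0041667 / (1 − 1.0041667^−240) = $5,925.74.
Total paid = 240 × $5,925.74 = $1,422,177.60; interest = $1,422,177.60 − $897,900 = $524,277.60.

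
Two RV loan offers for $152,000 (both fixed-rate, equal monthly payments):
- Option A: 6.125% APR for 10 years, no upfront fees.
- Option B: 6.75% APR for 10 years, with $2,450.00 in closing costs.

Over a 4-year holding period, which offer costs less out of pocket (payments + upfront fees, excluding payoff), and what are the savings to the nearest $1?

Option A: at 6.125% the monthly rate is 0.0051042, so the payment is 152,000 × 0.0051042 / (1 − 1.0051042^−120) = $1,697.07.
Option B: at 6.75% the monthly rate is 0.0056250, so the payment is 152,000 × 0.0056250 / (1 − 1.0056250^−120) = $1,745.33.
Over 48 months: Option A costs 48 × $1,697.07 = $81,459.36; Option B costs 48 × $1,745.33 + $2,450.00 = $86,225.84.
Option A is cheaper by $86,225.84 − $81,459.36 = $4,766.48.

Option A by $4,766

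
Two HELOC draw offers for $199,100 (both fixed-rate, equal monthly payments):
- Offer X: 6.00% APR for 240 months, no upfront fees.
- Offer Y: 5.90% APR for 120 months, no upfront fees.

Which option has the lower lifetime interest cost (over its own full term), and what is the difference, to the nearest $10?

Offer X: at 6.00% the monthly rate is 0.0050000, so the payment is 199,100 × 0.0050000 / (1 − 1.0050000^−240) = $1,426.41.
Total interest on Offer X = 240 × $1,426.41 − $199,100 = $143,238.40.
Offer Y: monthly rate = 5.9%/12 = 0.0049167; payment = 199,100 × 0.0049167 / (1 − (1+0.0049167)^−120) = $2,200.43.
Total interest on Offer Y = 120 × $2,200.43 − $199,100 = $64,951.60.
Offer Y is lower by $78,286.80.

Offer Y by $78,290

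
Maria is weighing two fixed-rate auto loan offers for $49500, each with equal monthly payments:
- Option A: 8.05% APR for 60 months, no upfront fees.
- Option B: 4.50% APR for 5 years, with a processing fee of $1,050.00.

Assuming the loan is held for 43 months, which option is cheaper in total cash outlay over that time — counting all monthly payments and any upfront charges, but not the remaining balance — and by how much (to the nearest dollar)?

Option A: monthly rate = 8.05%/12 = 0.0067083; payment = 49,500 × 0.0067083 / (1 − (1+0.0067083)^−60) = $1,004.87.
Option B: monthly rate = 4.5%/12 = 0.0037500; payment = 49,500 × 0.0037500 / (1 − (1+0.0037500)^−60) = $922.83.
Over 43 months: Option A costs 43 × $1,004.87 = $43,209.41; Option B costs 43 × $922.83 + $1,050.00 = $40,731.69.
Option B is cheaper by $43,209.41 − $40,731.69 = $2,477.72.

Option B by $2,478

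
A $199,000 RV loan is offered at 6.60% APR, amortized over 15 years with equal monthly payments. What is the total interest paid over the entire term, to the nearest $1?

$115,003

Monthly rate = 6.6%/12 = 0.0055000; payment = 199,000 × 0.0055000 / (1 − (1+0.0055000)^−180) = $1,744.46.
Total paid = 180 × $1,744.46 = $314,002.80; interest = $314,002.80 − $199,000 = $115,002.80.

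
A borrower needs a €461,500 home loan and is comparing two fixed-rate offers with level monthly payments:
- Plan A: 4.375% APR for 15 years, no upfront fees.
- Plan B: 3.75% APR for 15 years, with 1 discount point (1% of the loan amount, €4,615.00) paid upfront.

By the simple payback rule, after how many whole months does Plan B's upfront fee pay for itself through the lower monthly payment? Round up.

Plan A: at 4.375% the monthly rate is 0.0036458, so the payment is 461,500 × 0.0036458 / (1 − 1.0036458^−180) = €3,501.03.
Plan B: monthly rate = 3.75%/12 = 0.0031250; payment = 461,500 × 0.0031250 / (1 − (1+0.0031250)^−180) = €3,356.13.
Monthly savings = €3,501.03 − €3,356.13 = €144.90.
Break-even = €4,615.00 / €144.90 = 31.85 → 32 months.

32 months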